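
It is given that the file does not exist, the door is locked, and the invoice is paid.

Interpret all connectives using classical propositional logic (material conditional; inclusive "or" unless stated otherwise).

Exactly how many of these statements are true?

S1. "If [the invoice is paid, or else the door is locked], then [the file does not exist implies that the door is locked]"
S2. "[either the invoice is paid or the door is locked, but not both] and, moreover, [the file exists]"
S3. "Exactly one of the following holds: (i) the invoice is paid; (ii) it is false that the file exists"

1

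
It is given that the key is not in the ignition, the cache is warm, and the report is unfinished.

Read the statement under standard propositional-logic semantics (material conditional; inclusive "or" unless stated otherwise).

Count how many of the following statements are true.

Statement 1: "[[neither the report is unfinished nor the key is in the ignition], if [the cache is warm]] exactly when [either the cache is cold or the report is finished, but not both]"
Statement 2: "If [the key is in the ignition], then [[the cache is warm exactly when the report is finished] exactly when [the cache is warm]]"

Let Q = "the cache is warm" (T), R = "the report is finished" (F), P = "the key is in the ignition" (F).

Statement 1: This is (Q → (¬R ↓ P)) ↔ (¬Q ⊕ R).

¬R = ¬F = T
¬R ↓ P = T ↓ F = F
Q → (¬R ↓ P) = T → F = F
¬Q = ¬T = F
¬Q ⊕ R = F ⊕ F = F
(Q → (¬R ↓ P)) ↔ (¬Q ⊕ R) = F ↔ F = T
Hence Statement 1 is true.

Statement 2: This is P → ((Q ↔ R) ↔ Q).

Q ↔ R = T ↔ F = F
(Q ↔ R) ↔ Q = F ↔ T = F
P → ((Q ↔ R) ↔ Q) = F → F = T
Hence Statement 2 is true.

2 of the 2 statements are true (Statement 1, Statement 2).

2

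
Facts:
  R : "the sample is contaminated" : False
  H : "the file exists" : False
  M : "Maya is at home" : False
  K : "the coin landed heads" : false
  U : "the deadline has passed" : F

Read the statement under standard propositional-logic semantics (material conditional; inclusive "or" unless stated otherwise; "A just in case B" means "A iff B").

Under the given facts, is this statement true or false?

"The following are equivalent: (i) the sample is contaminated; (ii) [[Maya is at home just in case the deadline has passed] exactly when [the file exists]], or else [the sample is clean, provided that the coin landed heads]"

Values: R=F, M=F, U=F, H=F, K=F.
Parsed as R ↔ (((M ↔ U) ↔ H) ∨ (K → ¬R))

M ↔ U = F ↔ F = T
(M ↔ U) ↔ H = T ↔ F = F
¬R = ¬F = T
K → ¬R = F → T = T
((M ↔ U) ↔ H) ∨ (K → ¬R) = F ∨ T = T
R ↔ (((M ↔ U) ↔ H) ∨ (K → ¬R)) = F ↔ T = F

False.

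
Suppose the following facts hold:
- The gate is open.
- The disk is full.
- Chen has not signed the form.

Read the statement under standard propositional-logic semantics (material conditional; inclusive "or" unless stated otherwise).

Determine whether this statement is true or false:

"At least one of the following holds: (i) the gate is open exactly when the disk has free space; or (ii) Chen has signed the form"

Let G = "the gate is open" (True), M = "the disk is full" (True), Q = "Chen has signed the form" (False).
Parsed as (G iff not M) or Q

not M = not True = False
G iff not M = True iff False = False
(G iff not M) or Q = False or False = False

The statement is false.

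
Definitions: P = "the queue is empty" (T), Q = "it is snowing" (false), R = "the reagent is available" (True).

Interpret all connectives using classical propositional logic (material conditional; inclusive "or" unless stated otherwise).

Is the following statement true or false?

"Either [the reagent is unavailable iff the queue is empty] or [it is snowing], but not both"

False

Parsed as (not R iff P) xor Q

not R = not True = False
not R iff P = False iff True = False
(not R iff P) xor Q = False xor False = False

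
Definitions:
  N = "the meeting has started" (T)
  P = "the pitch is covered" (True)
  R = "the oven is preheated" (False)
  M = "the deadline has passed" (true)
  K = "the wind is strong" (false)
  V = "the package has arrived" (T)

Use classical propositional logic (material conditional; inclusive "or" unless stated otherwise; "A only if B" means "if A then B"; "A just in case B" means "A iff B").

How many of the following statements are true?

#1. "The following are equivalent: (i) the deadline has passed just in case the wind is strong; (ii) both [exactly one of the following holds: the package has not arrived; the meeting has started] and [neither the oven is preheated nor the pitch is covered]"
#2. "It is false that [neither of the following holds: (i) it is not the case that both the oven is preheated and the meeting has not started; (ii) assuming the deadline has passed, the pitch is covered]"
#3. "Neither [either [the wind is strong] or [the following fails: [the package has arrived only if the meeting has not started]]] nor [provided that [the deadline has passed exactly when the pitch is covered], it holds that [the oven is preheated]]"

2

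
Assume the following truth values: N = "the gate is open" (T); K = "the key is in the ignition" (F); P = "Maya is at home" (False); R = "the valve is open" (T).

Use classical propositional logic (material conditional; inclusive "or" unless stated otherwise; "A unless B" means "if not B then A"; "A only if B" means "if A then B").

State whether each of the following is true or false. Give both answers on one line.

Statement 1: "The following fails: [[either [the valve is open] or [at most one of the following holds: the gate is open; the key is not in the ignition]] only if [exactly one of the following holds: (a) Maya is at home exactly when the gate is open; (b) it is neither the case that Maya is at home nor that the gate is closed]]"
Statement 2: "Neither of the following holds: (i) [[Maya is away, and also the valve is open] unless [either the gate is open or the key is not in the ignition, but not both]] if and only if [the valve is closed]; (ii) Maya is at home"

Statement 1 False; Statement 2 True

Statement 1: Formalization: ~((R | (N nand ~K)) -> ((P <-> N) xor (P nor ~N)))

~K = ~F = T
N nand ~K = T nand T = F
R | (N nand ~K) = T | F = T
P <-> N = F <-> T = F
~N = ~T = F
P nor ~N = F nor F = T
(P <-> N) xor (P nor ~N) = F xor T = T
(R | (N nand ~K)) -> ((P <-> N) xor (P nor ~N)) = T -> T = T
~((R | (N nand ~K)) -> ((P <-> N) xor (P nor ~N))) = ~T = F
Thus Statement 1 is false.

Statement 2: Parsed as (((~P & R) | (N xor ~K)) <-> ~R) nor P

~P = ~F = T
~P & R = T & T = T
~K = ~F = T
N xor ~K = T xor T = F
(~P & R) | (N xor ~K) = T | F = T
~R = ~T = F
((~P & R) | (N xor ~K)) <-> ~R = T <-> F = F
(((~P & R) | (N xor ~K)) <-> ~R) nor P = F nor F = T
Thus Statement 2 is true.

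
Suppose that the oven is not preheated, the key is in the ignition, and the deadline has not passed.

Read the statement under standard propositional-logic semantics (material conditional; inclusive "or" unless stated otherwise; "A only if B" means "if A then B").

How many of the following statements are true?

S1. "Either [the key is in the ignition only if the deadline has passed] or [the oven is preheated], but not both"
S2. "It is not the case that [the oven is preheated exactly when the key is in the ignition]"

Let Q = "the key is in the ignition" (T), R = "the deadline has passed" (F), P = "the oven is preheated" (F).

S1: Formalization: (Q → R) ⊕ P

Q → R = T → F = F
(Q → R) ⊕ P = F ⊕ F = F
So S1 is false.

S2: Parsed as ¬(P ↔ Q)

P ↔ Q = F ↔ T = F
¬(P ↔ Q) = ¬F = T
So S2 is true.

1 of the 2 statements is true (S2).

1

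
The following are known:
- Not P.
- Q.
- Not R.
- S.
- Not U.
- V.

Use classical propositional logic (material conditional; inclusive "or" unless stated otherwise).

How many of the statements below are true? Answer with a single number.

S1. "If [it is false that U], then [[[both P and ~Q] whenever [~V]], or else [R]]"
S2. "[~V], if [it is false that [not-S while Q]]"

1

S1: This is ¬U → ((¬V → (P ∧ ¬Q)) ∨ R).

¬U = ¬F = T
¬V = ¬T = F
¬Q = ¬T = F
P ∧ ¬Q = F ∧ F = F
¬V → (P ∧ ¬Q) = F → F = T
(¬V → (P ∧ ¬Q)) ∨ R = T ∨ F = T
¬U → ((¬V → (P ∧ ¬Q)) ∨ R) = T → T = T
So S1 is true.

S2: In symbols: ¬(¬S ∧ Q) → ¬V

¬S = ¬T = F
¬S ∧ Q = F ∧ T = F
¬(¬S ∧ Q) = ¬F = T
¬V = ¬T = F
¬(¬S ∧ Q) → ¬V = T → F = F
Hence S2 is false.

1 of the 2 statements is true (S1).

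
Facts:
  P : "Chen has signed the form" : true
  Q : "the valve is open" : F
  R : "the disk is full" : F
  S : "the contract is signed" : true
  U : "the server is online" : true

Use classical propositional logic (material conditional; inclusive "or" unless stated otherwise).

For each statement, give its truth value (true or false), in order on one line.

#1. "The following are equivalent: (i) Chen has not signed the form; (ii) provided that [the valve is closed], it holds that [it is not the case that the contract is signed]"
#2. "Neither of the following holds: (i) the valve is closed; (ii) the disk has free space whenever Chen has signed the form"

#1: Formalization: not P iff (not Q -> not S)

not P = not True = False
not Q = not False = True
not S = not True = False
not Q -> not S = True -> False = False
not P iff (not Q -> not S) = False iff False = True
Hence #1 is true.

#2: Parsed as not Q nor (P -> not R)

not Q = not False = True
not R = not False = True
P -> not R = True -> True = True
not Q nor (P -> not R) = True nor True = False
So #2 is false.

#1 T; #2 F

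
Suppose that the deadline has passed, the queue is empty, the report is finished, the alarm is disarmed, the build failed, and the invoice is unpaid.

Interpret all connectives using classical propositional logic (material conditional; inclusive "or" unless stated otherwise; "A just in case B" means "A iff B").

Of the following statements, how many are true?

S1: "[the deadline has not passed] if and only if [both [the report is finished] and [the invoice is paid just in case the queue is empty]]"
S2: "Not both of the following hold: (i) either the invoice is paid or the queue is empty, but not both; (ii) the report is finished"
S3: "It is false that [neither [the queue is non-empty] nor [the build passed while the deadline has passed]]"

Let U = "the deadline has passed" (T), K = "the report is finished" (T), L = "the invoice is paid" (F), S = "the queue is empty" (T), W = "the build passed" (F).

S1: This is ~U <-> (K & (L <-> S)).

~U = ~T = F
L <-> S = F <-> T = F
K & (L <-> S) = T & F = F
~U <-> (K & (L <-> S)) = F <-> F = T
So S1 is true.

S2: Parsed as (L xor S) nand K

L xor S = F xor T = T
(L xor S) nand K = T nand T = F
Hence S2 is false.

S3: Parsed as ~(~S nor (W & U))

~S = ~T = F
W & U = F & T = F
~S nor (W & U) = F nor F = T
~(~S nor (W & U)) = ~T = F
Thus S3 is false.

True statements: 1 (S1).

1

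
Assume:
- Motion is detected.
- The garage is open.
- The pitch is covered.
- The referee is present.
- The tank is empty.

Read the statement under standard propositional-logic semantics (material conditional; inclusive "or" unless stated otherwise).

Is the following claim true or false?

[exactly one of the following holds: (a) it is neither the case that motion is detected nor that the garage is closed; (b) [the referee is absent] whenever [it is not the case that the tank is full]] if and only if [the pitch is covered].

The statement is false.

Let P = "motion is detected" (T), Q = "the garage is closed" (F), U = "the tank is full" (F), S = "the referee is present" (T), R = "the pitch is covered" (T).
This is ((P nor Q) xor (~U -> ~S)) <-> R.

P nor Q = T nor F = F
~U = ~F = T
~S = ~T = F
~U -> ~S = T -> F = F
(P nor Q) xor (~U -> ~S) = F xor F = F
((P nor Q) xor (~U -> ~S)) <-> R = F <-> T = F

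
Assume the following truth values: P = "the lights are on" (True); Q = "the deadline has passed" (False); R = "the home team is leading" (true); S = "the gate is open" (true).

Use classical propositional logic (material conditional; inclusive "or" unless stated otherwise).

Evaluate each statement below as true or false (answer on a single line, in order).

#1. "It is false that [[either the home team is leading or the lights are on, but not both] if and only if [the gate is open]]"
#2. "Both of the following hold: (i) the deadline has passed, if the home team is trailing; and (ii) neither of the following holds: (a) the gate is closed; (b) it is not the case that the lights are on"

#1: In symbols: not ((R xor P) iff S)

R xor P = True xor True = False
(R xor P) iff S = False iff True = False
not ((R xor P) iff S) = not False = True
Hence #1 is true.

#2: This is (not R -> Q) and (not S nor not P).

not R = not True = False
not R -> Q = False -> False = True
not S = not True = False
not P = not True = False
not S nor not P = False nor False = True
(not R -> Q) and (not S nor not P) = True and True = True
Thus #2 is true.

#1 true / #2 true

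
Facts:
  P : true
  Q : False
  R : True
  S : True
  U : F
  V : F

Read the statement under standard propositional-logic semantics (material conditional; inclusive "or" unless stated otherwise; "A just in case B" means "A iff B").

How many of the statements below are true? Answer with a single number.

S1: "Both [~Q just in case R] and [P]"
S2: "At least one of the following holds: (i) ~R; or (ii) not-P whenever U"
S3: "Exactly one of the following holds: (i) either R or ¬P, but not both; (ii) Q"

S1: Parsed as (¬Q ↔ R) ∧ P

¬Q = ¬F = T
¬Q ↔ R = T ↔ T = T
(¬Q ↔ R) ∧ P = T ∧ T = T
So S1 is true.

S2: Formalization: ¬R ∨ (U → ¬P)

¬R = ¬T = F
¬P = ¬T = F
U → ¬P = F → F = T
¬R ∨ (U → ¬P) = F ∨ T = T
So S2 is true.

S3: This is (R ⊕ ¬P) ⊕ Q.

¬P = ¬T = F
R ⊕ ¬P = T ⊕ F = T
(R ⊕ ¬P) ⊕ Q = T ⊕ F = T
Hence S3 is true.

3 of the 3 statements are true.

3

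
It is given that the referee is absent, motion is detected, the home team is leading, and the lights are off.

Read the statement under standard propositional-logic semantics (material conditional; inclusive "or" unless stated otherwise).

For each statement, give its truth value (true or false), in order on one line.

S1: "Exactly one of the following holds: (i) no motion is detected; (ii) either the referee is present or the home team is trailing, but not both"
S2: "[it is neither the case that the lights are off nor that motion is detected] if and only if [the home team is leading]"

S1 false, S2 false

Let G = "motion is detected" (T), H = "the referee is present" (F), U = "the home team is leading" (T), D = "the lights are on" (F).

S1: In symbols: ~G xor (H xor ~U)

~G = ~T = F
~U = ~T = F
H xor ~U = F xor F = F
~G xor (H xor ~U) = F xor F = F
Hence S1 is false.

S2: Formalization: (~D nor G) <-> U

~D = ~F = T
~D nor G = T nor T = F
(~D nor G) <-> U = F <-> T = F
Hence S2 is false.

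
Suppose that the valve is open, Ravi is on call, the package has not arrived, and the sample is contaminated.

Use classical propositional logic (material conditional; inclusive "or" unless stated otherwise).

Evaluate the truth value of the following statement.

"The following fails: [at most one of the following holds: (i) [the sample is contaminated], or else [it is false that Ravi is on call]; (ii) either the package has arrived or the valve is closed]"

Let D = "the sample is contaminated" (T), W = "Ravi is on call" (T), V = "the package has arrived" (F), M = "the valve is open" (T).
In symbols: ~((D | ~W) nand (V | ~M))

~W = ~T = F
D | ~W = T | F = T
~M = ~T = F
V | ~M = F | F = F
(D | ~W) nand (V | ~M) = T nand F = T
~((D | ~W) nand (V | ~M)) = ~T = F

False.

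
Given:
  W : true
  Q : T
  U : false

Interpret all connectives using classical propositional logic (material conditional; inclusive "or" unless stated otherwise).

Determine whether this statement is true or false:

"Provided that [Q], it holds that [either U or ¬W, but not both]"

False.

Values: Q=T, U=F, W=T.
Parsed as Q -> (U xor ~W)

~W = ~T = F
U xor ~W = F xor F = F
Q -> (U xor ~W) = T -> F = F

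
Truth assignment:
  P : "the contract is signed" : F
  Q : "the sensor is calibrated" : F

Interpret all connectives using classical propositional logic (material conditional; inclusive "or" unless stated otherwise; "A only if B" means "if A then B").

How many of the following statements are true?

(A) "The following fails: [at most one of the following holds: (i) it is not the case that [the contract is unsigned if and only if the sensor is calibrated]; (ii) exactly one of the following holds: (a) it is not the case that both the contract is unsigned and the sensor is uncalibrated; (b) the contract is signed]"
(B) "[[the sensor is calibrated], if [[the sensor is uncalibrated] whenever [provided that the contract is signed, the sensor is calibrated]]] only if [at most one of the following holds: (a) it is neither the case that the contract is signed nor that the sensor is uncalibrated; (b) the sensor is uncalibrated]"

1

(A): This is not (not (not P iff Q) nand ((not P nand not Q) xor P)).

not P = not False = True
not P iff Q = True iff False = False
not (not P iff Q) = not False = True
not P = not False = True
not Q = not False = True
not P nand not Q = True nand True = False
(not P nand not Q) xor P = False xor False = False
not (not P iff Q) nand ((not P nand not Q) xor P) = True nand False = True
not (not (not P iff Q) nand ((not P nand not Q) xor P)) = not True = False
So (A) is false.

(B): In symbols: (((P -> Q) -> not Q) -> Q) -> ((P nor not Q) nand not Q)

P -> Q = False -> False = True
not Q = not False = True
(P -> Q) -> not Q = True -> True = True
((P -> Q) -> not Q) -> Q = True -> False = False
not Q = not False = True
P nor not Q = False nor True = False
not Q = not False = True
(P nor not Q) nand not Q = False nand True = True
(((P -> Q) -> not Q) -> Q) -> ((P nor not Q) nand not Q) = False -> True = True
Thus (B) is true.

1 of the 2 statements is true ((B)).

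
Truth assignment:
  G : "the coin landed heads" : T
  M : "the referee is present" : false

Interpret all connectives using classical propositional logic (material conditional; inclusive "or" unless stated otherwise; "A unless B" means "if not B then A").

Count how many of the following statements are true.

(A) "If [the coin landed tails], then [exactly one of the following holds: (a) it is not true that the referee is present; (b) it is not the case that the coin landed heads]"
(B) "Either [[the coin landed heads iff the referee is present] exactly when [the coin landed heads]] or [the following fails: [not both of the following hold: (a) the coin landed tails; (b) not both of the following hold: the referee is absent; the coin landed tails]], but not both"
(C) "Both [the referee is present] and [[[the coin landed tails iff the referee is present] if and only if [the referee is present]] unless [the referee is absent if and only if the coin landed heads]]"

1

(A): Formalization: not G -> (not M xor not G)

not G = not True = False
not M = not False = True
not G = not True = False
not M xor not G = True xor False = True
not G -> (not M xor not G) = False -> True = True
Thus (A) is true.

(B): Parsed as ((G iff M) iff G) xor not (not G nand (not M nand not G))

G iff M = True iff False = False
(G iff M) iff G = False iff True = False
not G = not True = False
not M = not False = True
not G = not True = False
not M nand not G = True nand False = True
not G nand (not M nand not G) = False nand True = True
not (not G nand (not M nand not G)) = not True = False
((G iff M) iff G) xor not (not G nand (not M nand not G)) = False xor False = False
Thus (B) is false.

(C): In symbols: M and (((not G iff M) iff M) or (not M iff G))

not G = not True = False
not G iff M = False iff False = True
(not G iff M) iff M = True iff False = False
not M = not False = True
not M iff G = True iff True = True
((not G iff M) iff M) or (not M iff G) = False or True = True
M and (((not G iff M) iff M) or (not M iff G)) = False and True = False
Hence (C) is false.

Count: 1.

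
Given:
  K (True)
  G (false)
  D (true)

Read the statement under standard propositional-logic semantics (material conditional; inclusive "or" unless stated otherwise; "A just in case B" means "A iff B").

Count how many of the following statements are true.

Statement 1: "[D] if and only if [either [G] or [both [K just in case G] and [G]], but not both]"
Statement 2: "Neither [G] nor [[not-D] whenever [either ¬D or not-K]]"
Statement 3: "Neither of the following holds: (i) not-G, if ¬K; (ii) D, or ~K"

Statement 1: This is D <-> (G xor ((K <-> G) & G)).

K <-> G = T <-> F = F
(K <-> G) & G = F & F = F
G xor ((K <-> G) & G) = F xor F = F
D <-> (G xor ((K <-> G) & G)) = T <-> F = F
Hence Statement 1 is false.

Statement 2: Formalization: G nor ((~D | ~K) -> ~D)

~D = ~T = F
~K = ~T = F
~D | ~K = F | F = F
~D = ~T = F
(~D | ~K) -> ~D = F -> F = T
G nor ((~D | ~K) -> ~D) = F nor T = F
So Statement 2 is false.

Statement 3: Parsed as (~K -> ~G) nor (D | ~K)

~K = ~T = F
~G = ~F = T
~K -> ~G = F -> T = T
~K = ~T = F
D | ~K = T | F = T
(~K -> ~G) nor (D | ~K) = T nor T = F
So Statement 3 is false.

0 of the 3 statements are true (none).

0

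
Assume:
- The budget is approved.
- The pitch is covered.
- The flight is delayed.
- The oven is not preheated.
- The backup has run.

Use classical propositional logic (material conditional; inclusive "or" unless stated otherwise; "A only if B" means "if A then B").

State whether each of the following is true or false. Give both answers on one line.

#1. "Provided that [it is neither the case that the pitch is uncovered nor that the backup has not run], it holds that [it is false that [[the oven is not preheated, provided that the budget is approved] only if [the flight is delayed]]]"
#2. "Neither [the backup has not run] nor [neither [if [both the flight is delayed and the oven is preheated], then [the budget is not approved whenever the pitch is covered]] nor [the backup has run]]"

Let Q = "the pitch is covered" (True), U = "the backup has run" (True), P = "the budget is approved" (True), S = "the oven is preheated" (False), R = "the flight is delayed" (True).

#1: Parsed as (not Q nor not U) -> not ((P -> not S) -> R)

not Q = not True = False
not U = not True = False
not Q nor not U = False nor False = True
not S = not False = True
P -> not S = True -> True = True
(P -> not S) -> R = True -> True = True
not ((P -> not S) -> R) = not True = False
(not Q nor not U) -> not ((P -> not S) -> R) = True -> False = False
So #1 is false.

#2: Formalization: not U nor (((R and S) -> (Q -> not P)) nor U)

not U = not True = False
R and S = True and False = False
not P = not True = False
Q -> not P = True -> False = False
(R and S) -> (Q -> not P) = False -> False = True
((R and S) -> (Q -> not P)) nor U = True nor True = False
not U nor (((R and S) -> (Q -> not P)) nor U) = False nor False = True
Hence #2 is true.

#1 false / #2 true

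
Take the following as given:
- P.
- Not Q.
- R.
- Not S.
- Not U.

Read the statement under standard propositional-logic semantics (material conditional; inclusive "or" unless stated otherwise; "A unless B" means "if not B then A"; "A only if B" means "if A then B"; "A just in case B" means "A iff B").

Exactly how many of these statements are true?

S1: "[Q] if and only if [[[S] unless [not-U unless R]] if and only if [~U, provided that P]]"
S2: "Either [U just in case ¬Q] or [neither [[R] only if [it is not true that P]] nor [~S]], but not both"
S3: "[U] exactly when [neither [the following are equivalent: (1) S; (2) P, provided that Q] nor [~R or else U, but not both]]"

0

S1: In symbols: Q ↔ ((S ∨ (¬U ∨ R)) ↔ (P → ¬U))

¬U = ¬F = T
¬U ∨ R = T ∨ T = T
S ∨ (¬U ∨ R) = F ∨ T = T
¬U = ¬F = T
P → ¬U = T → T = T
(S ∨ (¬U ∨ R)) ↔ (P → ¬U) = T ↔ T = T
Q ↔ ((S ∨ (¬U ∨ R)) ↔ (P → ¬U)) = F ↔ T = F
Hence S1 is false.

S2: This is (U ↔ ¬Q) ⊕ ((R → ¬P) ↓ ¬S).

¬Q = ¬F = T
U ↔ ¬Q = F ↔ T = F
¬P = ¬T = F
R → ¬P = T → F = F
¬S = ¬F = T
(R → ¬P) ↓ ¬S = F ↓ T = F
(U ↔ ¬Q) ⊕ ((R → ¬P) ↓ ¬S) = F ⊕ F = F
Thus S2 is false.

S3: In symbols: U ↔ ((S ↔ (Q → P)) ↓ (¬R ⊕ U))

Q → P = F → T = T
S ↔ (Q → P) = F ↔ T = F
¬R = ¬T = F
¬R ⊕ U = F ⊕ F = F
(S ↔ (Q → P)) ↓ (¬R ⊕ U) = F ↓ F = T
U ↔ ((S ↔ (Q → P)) ↓ (¬R ⊕ U)) = F ↔ T = F
Hence S3 is false.

0 of the 3 statements are true (none).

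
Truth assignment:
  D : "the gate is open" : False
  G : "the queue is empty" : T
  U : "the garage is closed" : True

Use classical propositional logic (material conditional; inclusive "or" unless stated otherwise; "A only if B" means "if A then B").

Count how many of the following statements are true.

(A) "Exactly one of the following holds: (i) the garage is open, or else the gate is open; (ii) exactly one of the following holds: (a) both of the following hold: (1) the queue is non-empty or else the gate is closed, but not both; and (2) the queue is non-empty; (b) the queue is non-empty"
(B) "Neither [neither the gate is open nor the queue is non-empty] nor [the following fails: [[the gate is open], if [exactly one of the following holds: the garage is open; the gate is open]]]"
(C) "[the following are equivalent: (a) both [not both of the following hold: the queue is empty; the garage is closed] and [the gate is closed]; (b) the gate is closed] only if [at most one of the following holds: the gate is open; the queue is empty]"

(A): Formalization: (¬U ∨ D) ⊕ (((¬G ⊕ ¬D) ∧ ¬G) ⊕ ¬G)

¬U = ¬T = F
¬U ∨ D = F ∨ F = F
¬G = ¬T = F
¬D = ¬F = T
¬G ⊕ ¬D = F ⊕ T = T
¬G = ¬T = F
(¬G ⊕ ¬D) ∧ ¬G = T ∧ F = F
¬G = ¬T = F
((¬G ⊕ ¬D) ∧ ¬G) ⊕ ¬G = F ⊕ F = F
(¬U ∨ D) ⊕ (((¬G ⊕ ¬D) ∧ ¬G) ⊕ ¬G) = F ⊕ F = F
So (A) is false.

(B): Parsed as (D ↓ ¬G) ↓ ¬((¬U ⊕ D) → D)

¬G = ¬T = F
D ↓ ¬G = F ↓ F = T
¬U = ¬T = F
¬U ⊕ D = F ⊕ F = F
(¬U ⊕ D) → D = F → F = T
¬((¬U ⊕ D) → D) = ¬T = F
(D ↓ ¬G) ↓ ¬((¬U ⊕ D) → D) = T ↓ F = F
Thus (B) is false.

(C): This is (((G ↑ U) ∧ ¬D) ↔ ¬D) → (D ↑ G).

G ↑ U = T ↑ T = F
¬D = ¬F = T
(G ↑ U) ∧ ¬D = F ∧ T = F
¬D = ¬F = T
((G ↑ U) ∧ ¬D) ↔ ¬D = F ↔ T = F
D ↑ G = F ↑ T = T
(((G ↑ U) ∧ ¬D) ↔ ¬D) → (D ↑ G) = F → T = T
So (C) is true.

Count: 1.

1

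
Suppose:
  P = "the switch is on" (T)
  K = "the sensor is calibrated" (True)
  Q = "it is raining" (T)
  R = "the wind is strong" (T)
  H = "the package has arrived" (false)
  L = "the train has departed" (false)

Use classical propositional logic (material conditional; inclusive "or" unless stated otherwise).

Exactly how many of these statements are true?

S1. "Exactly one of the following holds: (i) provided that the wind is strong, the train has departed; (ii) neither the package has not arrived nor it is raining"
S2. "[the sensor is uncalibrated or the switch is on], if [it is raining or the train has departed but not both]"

S1: Formalization: (R -> L) xor (not H nor Q)

R -> L = True -> False = False
not H = not False = True
not H nor Q = True nor True = False
(R -> L) xor (not H nor Q) = False xor False = False
Thus S1 is false.

S2: This is (Q xor L) -> (not K or P).

Q xor L = True xor False = True
not K = not True = False
not K or P = False or True = True
(Q xor L) -> (not K or P) = True -> True = True
Hence S2 is true.

Count: 1.

1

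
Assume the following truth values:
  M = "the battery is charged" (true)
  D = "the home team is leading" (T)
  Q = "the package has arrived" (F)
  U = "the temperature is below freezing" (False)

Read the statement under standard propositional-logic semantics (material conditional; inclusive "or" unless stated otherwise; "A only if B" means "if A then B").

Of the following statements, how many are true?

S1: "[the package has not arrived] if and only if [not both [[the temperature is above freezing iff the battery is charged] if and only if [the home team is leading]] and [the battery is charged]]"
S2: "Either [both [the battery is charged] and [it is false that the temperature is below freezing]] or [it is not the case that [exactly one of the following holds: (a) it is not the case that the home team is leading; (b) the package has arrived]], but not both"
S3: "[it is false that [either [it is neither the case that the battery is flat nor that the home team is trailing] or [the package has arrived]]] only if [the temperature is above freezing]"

1

S1: Parsed as not Q iff (((not U iff M) iff D) nand M)

not Q = not False = True
not U = not False = True
not U iff M = True iff True = True
(not U iff M) iff D = True iff True = True
((not U iff M) iff D) nand M = True nand True = False
not Q iff (((not U iff M) iff D) nand M) = True iff False = False
Thus S1 is false.

S2: This is (M and not U) xor not (not D xor Q).

not U = not False = True
M and not U = True and True = True
not D = not True = False
not D xor Q = False xor False = False
not (not D xor Q) = not False = True
(M and not U) xor not (not D xor Q) = True xor True = False
Hence S2 is false.

S3: This is not ((not M nor not D) or Q) -> not U.

not M = not True = False
not D = not True = False
not M nor not D = False nor False = True
(not M nor not D) or Q = True or False = True
not ((not M nor not D) or Q) = not True = False
not U = not False = True
not ((not M nor not D) or Q) -> not U = False -> True = True
Hence S3 is true.

Count: 1.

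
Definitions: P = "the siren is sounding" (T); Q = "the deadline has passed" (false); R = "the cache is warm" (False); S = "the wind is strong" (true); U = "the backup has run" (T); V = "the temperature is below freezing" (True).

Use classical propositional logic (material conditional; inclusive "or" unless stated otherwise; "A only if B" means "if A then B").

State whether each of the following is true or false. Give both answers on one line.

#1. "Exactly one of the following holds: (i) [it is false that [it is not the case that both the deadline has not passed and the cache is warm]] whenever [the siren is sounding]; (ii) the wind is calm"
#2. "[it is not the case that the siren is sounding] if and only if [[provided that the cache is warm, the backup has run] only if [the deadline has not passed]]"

#1: In symbols: (P -> ~(~Q nand R)) xor ~S

~Q = ~F = T
~Q nand R = T nand F = T
~(~Q nand R) = ~T = F
P -> ~(~Q nand R) = T -> F = F
~S = ~T = F
(P -> ~(~Q nand R)) xor ~S = F xor F = F
Thus #1 is false.

#2: Parsed as ~P <-> ((R -> U) -> ~Q)

~P = ~T = F
R -> U = F -> T = T
~Q = ~F = T
(R -> U) -> ~Q = T -> T = T
~P <-> ((R -> U) -> ~Q) = F <-> T = F
So #2 is false.

#1 False, #2 False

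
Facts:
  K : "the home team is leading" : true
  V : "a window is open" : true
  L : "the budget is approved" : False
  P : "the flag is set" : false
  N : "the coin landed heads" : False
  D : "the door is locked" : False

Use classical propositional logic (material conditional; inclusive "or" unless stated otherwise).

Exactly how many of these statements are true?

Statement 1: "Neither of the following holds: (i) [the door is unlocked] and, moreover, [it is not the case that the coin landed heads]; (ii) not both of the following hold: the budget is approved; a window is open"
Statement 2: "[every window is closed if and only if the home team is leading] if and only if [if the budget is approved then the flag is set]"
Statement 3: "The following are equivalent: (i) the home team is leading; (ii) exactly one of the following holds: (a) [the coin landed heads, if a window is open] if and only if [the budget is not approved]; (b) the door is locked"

Statement 1: Formalization: (not D and not N) nor (L nand V)

not D = not False = True
not N = not False = True
not D and not N = True and True = True
L nand V = False nand True = True
(not D and not N) nor (L nand V) = True nor True = False
So Statement 1 is false.

Statement 2: This is (not V iff K) iff (L -> P).

not V = not True = False
not V iff K = False iff True = False
L -> P = False -> False = True
(not V iff K) iff (L -> P) = False iff True = False
Hence Statement 2 is false.

Statement 3: Parsed as K iff (((V -> N) iff not L) xor D)

V -> N = True -> False = False
not L = not False = True
(V -> N) iff not L = False iff True = False
((V -> N) iff not L) xor D = False xor False = False
K iff (((V -> N) iff not L) xor D) = True iff False = False
Hence Statement 3 is false.

True statements: 0 (none).

0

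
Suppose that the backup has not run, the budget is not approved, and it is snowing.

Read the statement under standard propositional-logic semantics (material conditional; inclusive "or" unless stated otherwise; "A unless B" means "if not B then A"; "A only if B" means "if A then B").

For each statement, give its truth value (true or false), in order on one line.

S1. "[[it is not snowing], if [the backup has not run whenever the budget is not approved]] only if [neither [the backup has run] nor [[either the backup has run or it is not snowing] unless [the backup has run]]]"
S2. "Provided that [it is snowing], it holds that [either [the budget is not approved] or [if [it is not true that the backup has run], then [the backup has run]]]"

Let S = "the budget is approved" (F), G = "the backup has run" (F), N = "it is snowing" (T).

S1: Parsed as ((~S -> ~G) -> ~N) -> (G nor ((G | ~N) | G))

~S = ~F = T
~G = ~F = T
~S -> ~G = T -> T = T
~N = ~T = F
(~S -> ~G) -> ~N = T -> F = F
~N = ~T = F
G | ~N = F | F = F
(G | ~N) | G = F | F = F
G nor ((G | ~N) | G) = F nor F = T
((~S -> ~G) -> ~N) -> (G nor ((G | ~N) | G)) = F -> T = T
Hence S1 is true.

S2: Parsed as N -> (~S | (~G -> G))

~S = ~F = T
~G = ~F = T
~G -> G = T -> F = F
~S | (~G -> G) = T | F = T
N -> (~S | (~G -> G)) = T -> T = T
So S2 is true.

S1 T; S2 T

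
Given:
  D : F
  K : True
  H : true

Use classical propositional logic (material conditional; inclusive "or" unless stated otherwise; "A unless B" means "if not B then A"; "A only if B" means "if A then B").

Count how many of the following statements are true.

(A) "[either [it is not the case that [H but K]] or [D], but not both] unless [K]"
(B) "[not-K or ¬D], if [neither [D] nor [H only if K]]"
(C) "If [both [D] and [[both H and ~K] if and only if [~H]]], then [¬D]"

(A): Parsed as (not (H and K) xor D) or K

H and K = True and True = True
not (H and K) = not True = False
not (H and K) xor D = False xor False = False
(not (H and K) xor D) or K = False or True = True
Thus (A) is true.

(B): This is (D nor (H -> K)) -> (not K or not D).

H -> K = True -> True = True
D nor (H -> K) = False nor True = False
not K = not True = False
not D = not False = True
not K or not D = False or True = True
(D nor (H -> K)) -> (not K or not D) = False -> True = True
Hence (B) is true.

(C): This is (D and ((H and not K) iff not H)) -> not D.

not K = not True = False
H and not K = True and False = False
not H = not True = False
(H and not K) iff not H = False iff False = True
D and ((H and not K) iff not H) = False and True = False
not D = not False = True
(D and ((H and not K) iff not H)) -> not D = False -> True = True
Thus (C) is true.

Count: 3.

3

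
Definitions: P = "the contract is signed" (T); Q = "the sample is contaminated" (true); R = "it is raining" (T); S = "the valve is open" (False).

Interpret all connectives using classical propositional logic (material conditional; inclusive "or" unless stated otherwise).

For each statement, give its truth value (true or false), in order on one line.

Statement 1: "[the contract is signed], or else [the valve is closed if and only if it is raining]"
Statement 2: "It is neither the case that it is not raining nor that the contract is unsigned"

Statement 1: In symbols: P | (~S <-> R)

~S = ~F = T
~S <-> R = T <-> T = T
P | (~S <-> R) = T | T = T
Hence Statement 1 is true.

Statement 2: In symbols: ~R nor ~P

~R = ~T = F
~P = ~T = F
~R nor ~P = F nor F = T
So Statement 2 is true.

Statement 1 T, Statement 2 T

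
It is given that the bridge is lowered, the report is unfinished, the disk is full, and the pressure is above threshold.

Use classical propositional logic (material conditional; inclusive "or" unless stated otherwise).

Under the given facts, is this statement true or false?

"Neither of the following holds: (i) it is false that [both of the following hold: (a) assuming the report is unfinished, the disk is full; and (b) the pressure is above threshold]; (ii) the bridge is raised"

Let Q = "the report is finished" (F), R = "the disk is full" (T), S = "the pressure is above threshold" (T), P = "the bridge is raised" (F).
Parsed as ¬((¬Q → R) ∧ S) ↓ P

¬Q = ¬F = T
¬Q → R = T → T = T
(¬Q → R) ∧ S = T ∧ T = T
¬((¬Q → R) ∧ S) = ¬T = F
¬((¬Q → R) ∧ S) ↓ P = F ↓ F = T

true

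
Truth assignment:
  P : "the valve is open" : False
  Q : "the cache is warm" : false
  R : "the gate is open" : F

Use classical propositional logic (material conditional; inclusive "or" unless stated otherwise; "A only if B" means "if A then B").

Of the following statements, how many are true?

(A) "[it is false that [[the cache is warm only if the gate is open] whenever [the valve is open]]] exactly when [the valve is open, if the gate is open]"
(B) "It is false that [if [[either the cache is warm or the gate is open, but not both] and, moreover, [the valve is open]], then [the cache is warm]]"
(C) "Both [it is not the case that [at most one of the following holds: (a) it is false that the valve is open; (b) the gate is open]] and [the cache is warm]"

(A): This is ~(P -> (Q -> R)) <-> (R -> P).

Q -> R = F -> F = T
P -> (Q -> R) = F -> T = T
~(P -> (Q -> R)) = ~T = F
R -> P = F -> F = T
~(P -> (Q -> R)) <-> (R -> P) = F <-> T = F
So (A) is false.

(B): In symbols: ~(((Q xor R) & P) -> Q)

Q xor R = F xor F = F
(Q xor R) & P = F & F = F
((Q xor R) & P) -> Q = F -> F = T
~(((Q xor R) & P) -> Q) = ~T = F
Thus (B) is false.

(C): This is ~(~P nand R) & Q.

~P = ~F = T
~P nand R = T nand F = T
~(~P nand R) = ~T = F
~(~P nand R) & Q = F & F = F
Thus (C) is false.

Count: 0.

0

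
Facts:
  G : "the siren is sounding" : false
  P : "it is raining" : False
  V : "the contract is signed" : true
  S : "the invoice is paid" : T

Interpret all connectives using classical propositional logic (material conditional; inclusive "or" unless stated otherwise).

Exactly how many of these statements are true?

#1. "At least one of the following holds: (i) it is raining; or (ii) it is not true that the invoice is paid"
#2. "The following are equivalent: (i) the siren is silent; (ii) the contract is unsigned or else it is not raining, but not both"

1

#1: In symbols: P ∨ ¬S

¬S = ¬T = F
P ∨ ¬S = F ∨ F = F
Hence #1 is false.

#2: This is ¬G ↔ (¬V ⊕ ¬P).

¬G = ¬F = T
¬V = ¬T = F
¬P = ¬F = T
¬V ⊕ ¬P = F ⊕ T = T
¬G ↔ (¬V ⊕ ¬P) = T ↔ T = T
Thus #2 is true.

True statements: 1 (#2).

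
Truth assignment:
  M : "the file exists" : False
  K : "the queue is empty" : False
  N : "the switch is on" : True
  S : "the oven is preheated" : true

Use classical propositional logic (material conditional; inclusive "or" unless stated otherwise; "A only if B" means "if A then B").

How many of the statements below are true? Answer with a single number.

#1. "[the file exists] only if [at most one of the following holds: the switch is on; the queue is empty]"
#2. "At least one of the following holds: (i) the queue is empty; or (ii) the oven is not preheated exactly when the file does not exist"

1

#1: This is M -> (N nand K).

N nand K = True nand False = True
M -> (N nand K) = False -> True = True
So #1 is true.

#2: This is K or (not S iff not M).

not S = not True = False
not M = not False = True
not S iff not M = False iff True = False
K or (not S iff not M) = False or False = False
Thus #2 is false.

True statements: 1 (#1).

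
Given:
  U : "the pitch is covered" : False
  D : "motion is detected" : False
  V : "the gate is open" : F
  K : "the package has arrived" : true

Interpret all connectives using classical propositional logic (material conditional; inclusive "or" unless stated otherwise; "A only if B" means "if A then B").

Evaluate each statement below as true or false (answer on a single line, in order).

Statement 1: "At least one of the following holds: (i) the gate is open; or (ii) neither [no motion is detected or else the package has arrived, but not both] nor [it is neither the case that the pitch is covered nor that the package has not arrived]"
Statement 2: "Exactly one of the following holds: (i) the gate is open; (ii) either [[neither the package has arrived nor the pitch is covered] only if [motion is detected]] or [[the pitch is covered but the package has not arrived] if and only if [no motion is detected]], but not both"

Statement 1: In symbols: V or ((not D xor K) nor (U nor not K))

not D = not False = True
not D xor K = True xor True = False
not K = not True = False
U nor not K = False nor False = True
(not D xor K) nor (U nor not K) = False nor True = False
V or ((not D xor K) nor (U nor not K)) = False or False = False
Thus Statement 1 is false.

Statement 2: Formalization: V xor (((K nor U) -> D) xor ((U and not K) iff not D))

K nor U = True nor False = False
(K nor U) -> D = False -> False = True
not K = not True = False
U and not K = False and False = False
not D = not False = True
(U and not K) iff not D = False iff True = False
((K nor U) -> D) xor ((U and not K) iff not D) = True xor False = True
V xor (((K nor U) -> D) xor ((U and not K) iff not D)) = False xor True = True
So Statement 2 is true.

Statement 1 false, Statement 2 true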